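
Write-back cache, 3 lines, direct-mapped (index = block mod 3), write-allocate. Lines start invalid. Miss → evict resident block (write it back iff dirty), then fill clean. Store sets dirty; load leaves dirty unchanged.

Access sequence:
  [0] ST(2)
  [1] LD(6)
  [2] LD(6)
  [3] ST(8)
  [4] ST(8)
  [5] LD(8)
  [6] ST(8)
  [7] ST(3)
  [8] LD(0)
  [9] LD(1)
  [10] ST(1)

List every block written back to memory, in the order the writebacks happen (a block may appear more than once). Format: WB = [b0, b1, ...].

0: W B2 -> L2 miss  d=D]
1: R B6 -> L0 miss  d=-]
2: R B6 -> L0 hit  d=-]
3: W B8 -> L2 miss wb->B2  d=D]
4: W B8 -> L2 hit  d=D]
5: R B8 -> L2 hit  d=D]
6: W B8 -> L2 hit  d=D]
7: W B3 -> L0 miss  d=D]
8: R B0 -> L0 miss wb->B3  d=-]
9: R B1 -> L1 miss  d=-]
10: W B1 -> L1 hit  d=D]

WB = [2, 3]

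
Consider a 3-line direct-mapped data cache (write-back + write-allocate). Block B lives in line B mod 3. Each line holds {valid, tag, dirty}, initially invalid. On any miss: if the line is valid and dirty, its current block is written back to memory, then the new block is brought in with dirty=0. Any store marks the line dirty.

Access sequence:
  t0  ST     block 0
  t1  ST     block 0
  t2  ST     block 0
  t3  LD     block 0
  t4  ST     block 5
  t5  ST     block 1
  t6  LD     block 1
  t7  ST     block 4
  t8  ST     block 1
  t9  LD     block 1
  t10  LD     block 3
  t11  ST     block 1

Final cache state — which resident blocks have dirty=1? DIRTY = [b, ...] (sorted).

DIRTY = [1, 5]

0: W B0 → L0 miss [D]
1: W B0 → L0 hit [D]
2: W B0 → L0 hit [D]
3: R B0 → L0 hit [D]
4: W B5 → L2 miss [D]
5: W B1 → L1 miss [D]
6: R B1 → L1 hit [D]
7: W B4 → L1 miss wb→B1 [D]
8: W B1 → L1 miss wb→B4 [D]
9: R B1 → L1 hit [D]
10: R B3 → L0 miss wb→B0 [-]
11: W B1 → L1 hit [D]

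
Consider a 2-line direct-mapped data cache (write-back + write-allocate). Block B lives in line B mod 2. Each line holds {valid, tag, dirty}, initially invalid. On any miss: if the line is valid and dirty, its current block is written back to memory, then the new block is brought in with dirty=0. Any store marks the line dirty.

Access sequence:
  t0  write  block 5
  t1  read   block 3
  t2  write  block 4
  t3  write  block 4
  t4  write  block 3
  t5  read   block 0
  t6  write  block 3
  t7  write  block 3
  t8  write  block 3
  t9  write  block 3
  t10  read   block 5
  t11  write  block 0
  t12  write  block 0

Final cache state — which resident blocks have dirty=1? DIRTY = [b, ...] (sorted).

DIRTY = [0]

0: W B5 -> L1 miss  d=D]
1: R B3 -> L1 miss wb->B5  d=-]
2: W B4 -> L0 miss  d=D]
3: W B4 -> L0 hit  d=D]
4: W B3 -> L1 hit  d=D]
5: R B0 -> L0 miss wb->B4  d=-]
6: W B3 -> L1 hit  d=D]
7: W B3 -> L1 hit  d=D]
8: W B3 -> L1 hit  d=D]
9: W B3 -> L1 hit  d=D]
10: R B5 -> L1 miss wb->B3  d=-]
11: W B0 -> L0 hit  d=D]
12: W B0 -> L0 hit  d=D]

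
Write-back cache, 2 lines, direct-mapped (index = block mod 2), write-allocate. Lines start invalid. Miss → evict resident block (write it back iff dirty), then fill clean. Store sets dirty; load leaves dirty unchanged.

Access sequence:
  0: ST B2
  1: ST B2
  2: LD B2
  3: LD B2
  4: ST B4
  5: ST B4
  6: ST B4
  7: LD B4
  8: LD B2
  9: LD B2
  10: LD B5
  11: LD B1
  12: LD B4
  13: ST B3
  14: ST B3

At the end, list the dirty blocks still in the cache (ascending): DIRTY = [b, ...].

DIRTY = [3]

0: W B2 → L0 miss [D]
1: W B2 → L0 hit [D]
2: R B2 → L0 hit [D]
3: R B2 → L0 hit [D]
4: W B4 → L0 miss wb→B2 [D]
5: W B4 → L0 hit [D]
6: W B4 → L0 hit [D]
7: R B4 → L0 hit [D]
8: R B2 → L0 miss wb→B4 [-]
9: R B2 → L0 hit [-]
10: R B5 → L1 miss [-]
11: R B1 → L1 miss [-]
12: R B4 → L0 miss [-]
13: W B3 → L1 miss [D]
14: W B3 → L1 hit [D]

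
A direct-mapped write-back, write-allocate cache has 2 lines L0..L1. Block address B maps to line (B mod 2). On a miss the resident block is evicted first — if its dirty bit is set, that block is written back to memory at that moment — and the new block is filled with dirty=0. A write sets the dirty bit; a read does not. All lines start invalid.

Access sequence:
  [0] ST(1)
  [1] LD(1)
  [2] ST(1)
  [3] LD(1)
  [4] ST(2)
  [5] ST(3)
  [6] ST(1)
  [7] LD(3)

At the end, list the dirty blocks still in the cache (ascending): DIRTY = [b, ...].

DIRTY = [2]

  0 | W B1 → L1 miss [D]
  1 | R B1 → L1 hit [D]
  2 | W B1 → L1 hit [D]
  3 | R B1 → L1 hit [D]
  4 | W B2 → L0 miss [D]
  5 | W B3 → L1 miss wb→B1 [D]
  6 | W B1 → L1 miss wb→B3 [D]
  7 | R B3 → L1 miss wb→B1 [-]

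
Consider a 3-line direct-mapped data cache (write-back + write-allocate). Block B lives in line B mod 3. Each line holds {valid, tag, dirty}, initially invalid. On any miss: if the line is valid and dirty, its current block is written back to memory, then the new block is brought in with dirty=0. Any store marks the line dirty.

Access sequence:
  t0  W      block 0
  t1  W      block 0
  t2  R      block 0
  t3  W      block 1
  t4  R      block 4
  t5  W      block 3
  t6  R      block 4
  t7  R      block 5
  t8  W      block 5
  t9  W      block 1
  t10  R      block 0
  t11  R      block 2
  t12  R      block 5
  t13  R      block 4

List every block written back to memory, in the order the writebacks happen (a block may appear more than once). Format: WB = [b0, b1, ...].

WB = [1, 0, 3, 5, 1]

0: W B0 -> L0 miss  d=D]
1: W B0 -> L0 hit  d=D]
2: R B0 -> L0 hit  d=D]
3: W B1 -> L1 miss  d=D]
4: R B4 -> L1 miss wb->B1  d=-]
5: W B3 -> L0 miss wb->B0  d=D]
6: R B4 -> L1 hit  d=-]
7: R B5 -> L2 miss  d=-]
8: W B5 -> L2 hit  d=D]
9: W B1 -> L1 miss  d=D]
10: R B0 -> L0 miss wb->B3  d=-]
11: R B2 -> L2 miss wb->B5  d=-]
12: R B5 -> L2 miss  d=-]
13: R B4 -> L1 miss wb->B1  d=-]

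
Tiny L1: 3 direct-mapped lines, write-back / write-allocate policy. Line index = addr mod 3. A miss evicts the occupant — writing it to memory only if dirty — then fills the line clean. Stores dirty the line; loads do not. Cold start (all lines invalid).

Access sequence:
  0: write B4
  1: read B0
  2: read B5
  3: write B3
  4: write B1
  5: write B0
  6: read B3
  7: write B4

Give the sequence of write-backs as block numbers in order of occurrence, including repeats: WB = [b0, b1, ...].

0: W B4 → L1 miss [D]
1: R B0 → L0 miss [-]
2: R B5 → L2 miss [-]
3: W B3 → L0 miss [D]
4: W B1 → L1 miss wb→B4 [D]
5: W B0 → L0 miss wb→B3 [D]
6: R B3 → L0 miss wb→B0 [-]
7: W B4 → L1 miss wb→B1 [D]

WB = [4, 3, 0, 1]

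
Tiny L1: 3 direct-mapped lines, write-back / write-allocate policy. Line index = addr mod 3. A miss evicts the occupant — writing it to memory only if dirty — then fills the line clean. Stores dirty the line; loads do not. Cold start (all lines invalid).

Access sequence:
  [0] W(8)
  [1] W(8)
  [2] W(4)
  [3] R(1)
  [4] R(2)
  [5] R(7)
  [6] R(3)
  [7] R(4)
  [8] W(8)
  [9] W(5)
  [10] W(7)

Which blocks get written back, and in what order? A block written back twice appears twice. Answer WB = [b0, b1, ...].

WB = [4, 8, 8]

0: W B8 → L2 miss [D]
1: W B8 → L2 hit [D]
2: W B4 → L1 miss [D]
3: R B1 → L1 miss wb→B4 [-]
4: R B2 → L2 miss wb→B8 [-]
5: R B7 → L1 miss [-]
6: R B3 → L0 miss [-]
7: R B4 → L1 miss [-]
8: W B8 → L2 miss [D]
9: W B5 → L2 miss wb→B8 [D]
10: W B7 → L1 miss [D]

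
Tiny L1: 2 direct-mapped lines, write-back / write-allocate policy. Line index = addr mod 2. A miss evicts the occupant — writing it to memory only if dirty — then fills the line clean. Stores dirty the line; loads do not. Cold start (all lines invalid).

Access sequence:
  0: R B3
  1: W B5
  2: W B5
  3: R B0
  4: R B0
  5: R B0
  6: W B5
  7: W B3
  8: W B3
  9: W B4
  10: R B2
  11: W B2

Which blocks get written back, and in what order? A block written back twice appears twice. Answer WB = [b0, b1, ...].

  0 | R B3 → L1 miss [-]
  1 | W B5 → L1 miss [D]
  2 | W B5 → L1 hit [D]
  3 | R B0 → L0 miss [-]
  4 | R B0 → L0 hit [-]
  5 | R B0 → L0 hit [-]
  6 | W B5 → L1 hit [D]
  7 | W B3 → L1 miss wb→B5 [D]
  8 | W B3 → L1 hit [D]
  9 | W B4 → L0 miss [D]
  10 | R B2 → L0 miss wb→B4 [-]
  11 | W B2 → L0 hit [D]

WB = [5, 4]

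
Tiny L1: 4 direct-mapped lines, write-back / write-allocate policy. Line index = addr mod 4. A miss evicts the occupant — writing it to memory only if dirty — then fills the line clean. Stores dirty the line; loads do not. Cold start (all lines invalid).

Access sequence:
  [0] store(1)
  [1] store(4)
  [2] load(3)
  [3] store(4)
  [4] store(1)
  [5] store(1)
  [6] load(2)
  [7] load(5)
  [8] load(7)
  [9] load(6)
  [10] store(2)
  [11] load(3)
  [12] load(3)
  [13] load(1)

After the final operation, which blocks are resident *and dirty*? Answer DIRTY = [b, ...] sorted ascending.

0: W B1 -> L1 miss  d=D]
1: W B4 -> L0 miss  d=D]
2: R B3 -> L3 miss  d=-]
3: W B4 -> L0 hit  d=D]
4: W B1 -> L1 hit  d=D]
5: W B1 -> L1 hit  d=D]
6: R B2 -> L2 miss  d=-]
7: R B5 -> L1 miss wb->B1  d=-]
8: R B7 -> L3 miss  d=-]
9: R B6 -> L2 miss  d=-]
10: W B2 -> L2 miss  d=D]
11: R B3 -> L3 miss  d=-]
12: R B3 -> L3 hit  d=-]
13: R B1 -> L1 miss  d=-]

DIRTY = [2, 4]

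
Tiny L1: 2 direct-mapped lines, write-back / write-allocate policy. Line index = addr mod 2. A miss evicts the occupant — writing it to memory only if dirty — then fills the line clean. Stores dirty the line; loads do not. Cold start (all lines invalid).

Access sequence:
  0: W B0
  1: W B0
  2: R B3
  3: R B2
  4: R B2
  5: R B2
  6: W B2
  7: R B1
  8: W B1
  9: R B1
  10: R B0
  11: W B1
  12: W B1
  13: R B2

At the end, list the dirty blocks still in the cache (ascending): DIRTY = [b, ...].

DIRTY = [1]

0: W B0 -> L0 miss  d=D]
1: W B0 -> L0 hit  d=D]
2: R B3 -> L1 miss  d=-]
3: R B2 -> L0 miss wb->B0  d=-]
4: R B2 -> L0 hit  d=-]
5: R B2 -> L0 hit  d=-]
6: W B2 -> L0 hit  d=D]
7: R B1 -> L1 miss  d=-]
8: W B1 -> L1 hit  d=D]
9: R B1 -> L1 hit  d=D]
10: R B0 -> L0 miss wb->B2  d=-]
11: W B1 -> L1 hit  d=D]
12: W B1 -> L1 hit  d=D]
13: R B2 -> L0 miss  d=-]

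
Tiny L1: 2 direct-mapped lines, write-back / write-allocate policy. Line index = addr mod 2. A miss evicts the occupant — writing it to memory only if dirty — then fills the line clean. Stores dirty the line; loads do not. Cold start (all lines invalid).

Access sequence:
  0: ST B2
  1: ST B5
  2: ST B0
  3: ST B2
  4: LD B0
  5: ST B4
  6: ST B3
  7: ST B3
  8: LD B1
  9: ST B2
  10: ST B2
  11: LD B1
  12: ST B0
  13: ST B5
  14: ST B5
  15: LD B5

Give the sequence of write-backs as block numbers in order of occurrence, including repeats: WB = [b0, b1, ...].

WB = [2, 0, 2, 5, 3, 4, 2]

0: W B2 -> L0 miss  d=D]
1: W B5 -> L1 miss  d=D]
2: W B0 -> L0 miss wb->B2  d=D]
3: W B2 -> L0 miss wb->B0  d=D]
4: R B0 -> L0 miss wb->B2  d=-]
5: W B4 -> L0 miss  d=D]
6: W B3 -> L1 miss wb->B5  d=D]
7: W B3 -> L1 hit  d=D]
8: R B1 -> L1 miss wb->B3  d=-]
9: W B2 -> L0 miss wb->B4  d=D]
10: W B2 -> L0 hit  d=D]
11: R B1 -> L1 hit  d=-]
12: W B0 -> L0 miss wb->B2  d=D]
13: W B5 -> L1 miss  d=D]
14: W B5 -> L1 hit  d=D]
15: R B5 -> L1 hit  d=D]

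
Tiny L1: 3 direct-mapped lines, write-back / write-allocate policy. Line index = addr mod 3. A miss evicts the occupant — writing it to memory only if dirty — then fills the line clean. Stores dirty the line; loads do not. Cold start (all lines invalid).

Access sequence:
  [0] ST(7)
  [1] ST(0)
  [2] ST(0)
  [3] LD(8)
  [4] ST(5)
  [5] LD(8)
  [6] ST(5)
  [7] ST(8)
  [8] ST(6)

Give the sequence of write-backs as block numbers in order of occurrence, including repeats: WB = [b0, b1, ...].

  0 | W B7 → L1 miss [D]
  1 | W B0 → L0 miss [D]
  2 | W B0 → L0 hit [D]
  3 | R B8 → L2 miss [-]
  4 | W B5 → L2 miss [D]
  5 | R B8 → L2 miss wb→B5 [-]
  6 | W B5 → L2 miss [D]
  7 | W B8 → L2 miss wb→B5 [D]
  8 | W B6 → L0 miss wb→B0 [D]

WB = [5, 5, 0]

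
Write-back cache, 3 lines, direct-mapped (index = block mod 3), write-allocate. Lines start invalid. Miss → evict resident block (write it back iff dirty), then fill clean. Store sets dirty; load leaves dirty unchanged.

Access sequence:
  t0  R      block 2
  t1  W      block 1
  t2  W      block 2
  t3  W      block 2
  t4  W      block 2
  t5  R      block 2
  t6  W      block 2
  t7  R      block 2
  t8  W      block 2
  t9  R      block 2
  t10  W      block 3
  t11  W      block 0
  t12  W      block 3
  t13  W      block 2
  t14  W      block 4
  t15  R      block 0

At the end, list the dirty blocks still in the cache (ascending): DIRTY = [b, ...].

DIRTY = [2, 4]

  0 | R B2 → L2 miss [-]
  1 | W B1 → L1 miss [D]
  2 | W B2 → L2 hit [D]
  3 | W B2 → L2 hit [D]
  4 | W B2 → L2 hit [D]
  5 | R B2 → L2 hit [D]
  6 | W B2 → L2 hit [D]
  7 | R B2 → L2 hit [D]
  8 | W B2 → L2 hit [D]
  9 | R B2 → L2 hit [D]
  10 | W B3 → L0 miss [D]
  11 | W B0 → L0 miss wb→B3 [D]
  12 | W B3 → L0 miss wb→B0 [D]
  13 | W B2 → L2 hit [D]
  14 | W B4 → L1 miss wb→B1 [D]
  15 | R B0 → L0 miss wb→B3 [-]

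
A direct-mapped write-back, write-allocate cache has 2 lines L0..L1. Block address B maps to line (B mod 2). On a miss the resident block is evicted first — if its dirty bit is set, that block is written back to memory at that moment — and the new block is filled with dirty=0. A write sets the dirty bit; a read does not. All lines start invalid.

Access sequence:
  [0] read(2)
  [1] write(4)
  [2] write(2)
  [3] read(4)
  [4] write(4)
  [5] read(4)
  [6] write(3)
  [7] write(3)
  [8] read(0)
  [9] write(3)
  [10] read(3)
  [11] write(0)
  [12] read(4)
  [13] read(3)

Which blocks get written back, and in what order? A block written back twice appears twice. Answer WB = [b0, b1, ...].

WB = [4, 2, 4, 0]

0: R B2 → L0 miss [-]
1: W B4 → L0 miss [D]
2: W B2 → L0 miss wb→B4 [D]
3: R B4 → L0 miss wb→B2 [-]
4: W B4 → L0 hit [D]
5: R B4 → L0 hit [D]
6: W B3 → L1 miss [D]
7: W B3 → L1 hit [D]
8: R B0 → L0 miss wb→B4 [-]
9: W B3 → L1 hit [D]
10: R B3 → L1 hit [D]
11: W B0 → L0 hit [D]
12: R B4 → L0 miss wb→B0 [-]
13: R B3 → L1 hit [D]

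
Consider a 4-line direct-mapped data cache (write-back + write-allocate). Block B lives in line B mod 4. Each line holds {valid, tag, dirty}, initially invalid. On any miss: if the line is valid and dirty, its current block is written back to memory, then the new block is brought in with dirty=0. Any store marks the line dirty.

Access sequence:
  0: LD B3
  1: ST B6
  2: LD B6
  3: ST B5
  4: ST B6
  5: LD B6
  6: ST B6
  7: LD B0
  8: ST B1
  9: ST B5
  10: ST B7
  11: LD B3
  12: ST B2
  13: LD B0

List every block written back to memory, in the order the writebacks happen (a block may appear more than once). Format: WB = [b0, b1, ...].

WB = [5, 1, 7, 6]

  0 | R B3 → L3 miss [-]
  1 | W B6 → L2 miss [D]
  2 | R B6 → L2 hit [D]
  3 | W B5 → L1 miss [D]
  4 | W B6 → L2 hit [D]
  5 | R B6 → L2 hit [D]
  6 | W B6 → L2 hit [D]
  7 | R B0 → L0 miss [-]
  8 | W B1 → L1 miss wb→B5 [D]
  9 | W B5 → L1 miss wb→B1 [D]
  10 | W B7 → L3 miss [D]
  11 | R B3 → L3 miss wb→B7 [-]
  12 | W B2 → L2 miss wb→B6 [D]
  13 | R B0 → L0 hit [-]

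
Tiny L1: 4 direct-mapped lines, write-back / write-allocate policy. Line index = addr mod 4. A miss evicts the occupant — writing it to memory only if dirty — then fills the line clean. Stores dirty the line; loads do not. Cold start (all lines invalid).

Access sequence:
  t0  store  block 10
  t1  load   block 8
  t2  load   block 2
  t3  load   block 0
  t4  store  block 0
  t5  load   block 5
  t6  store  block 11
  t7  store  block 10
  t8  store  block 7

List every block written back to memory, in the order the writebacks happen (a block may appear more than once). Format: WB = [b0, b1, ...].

WB = [10, 11]

  0 | W B10 → L2 miss [D]
  1 | R B8 → L0 miss [-]
  2 | R B2 → L2 miss wb→B10 [-]
  3 | R B0 → L0 miss [-]
  4 | W B0 → L0 hit [D]
  5 | R B5 → L1 miss [-]
  6 | W B11 → L3 miss [D]
  7 | W B10 → L2 miss [D]
  8 | W B7 → L3 miss wb→B11 [D]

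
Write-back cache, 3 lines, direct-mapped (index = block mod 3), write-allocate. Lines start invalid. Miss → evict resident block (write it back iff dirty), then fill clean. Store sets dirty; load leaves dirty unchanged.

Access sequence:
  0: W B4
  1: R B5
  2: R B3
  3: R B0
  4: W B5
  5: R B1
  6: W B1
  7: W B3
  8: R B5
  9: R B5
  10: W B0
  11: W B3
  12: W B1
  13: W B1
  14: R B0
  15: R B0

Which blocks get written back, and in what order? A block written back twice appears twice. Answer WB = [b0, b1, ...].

0: W B4 -> L1 miss  d=D]
1: R B5 -> L2 miss  d=-]
2: R B3 -> L0 miss  d=-]
3: R B0 -> L0 miss  d=-]
4: W B5 -> L2 hit  d=D]
5: R B1 -> L1 miss wb->B4  d=-]
6: W B1 -> L1 hit  d=D]
7: W B3 -> L0 miss  d=D]
8: R B5 -> L2 hit  d=D]
9: R B5 -> L2 hit  d=D]
10: W B0 -> L0 miss wb->B3  d=D]
11: W B3 -> L0 miss wb->B0  d=D]
12: W B1 -> L1 hit  d=D]
13: W B1 -> L1 hit  d=D]
14: R B0 -> L0 miss wb->B3  d=-]
15: R B0 -> L0 hit  d=-]

WB = [4, 3, 0, 3]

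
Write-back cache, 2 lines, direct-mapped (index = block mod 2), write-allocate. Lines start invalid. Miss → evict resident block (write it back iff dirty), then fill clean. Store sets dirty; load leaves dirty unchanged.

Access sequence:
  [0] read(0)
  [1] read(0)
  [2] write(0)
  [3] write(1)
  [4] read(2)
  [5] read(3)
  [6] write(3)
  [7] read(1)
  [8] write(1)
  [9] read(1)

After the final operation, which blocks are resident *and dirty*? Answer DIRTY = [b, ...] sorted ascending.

  0 | R B0 → L0 miss [-]
  1 | R B0 → L0 hit [-]
  2 | W B0 → L0 hit [D]
  3 | W B1 → L1 miss [D]
  4 | R B2 → L0 miss wb→B0 [-]
  5 | R B3 → L1 miss wb→B1 [-]
  6 | W B3 → L1 hit [D]
  7 | R B1 → L1 miss wb→B3 [-]
  8 | W B1 → L1 hit [D]
  9 | R B1 → L1 hit [D]

DIRTY = [1]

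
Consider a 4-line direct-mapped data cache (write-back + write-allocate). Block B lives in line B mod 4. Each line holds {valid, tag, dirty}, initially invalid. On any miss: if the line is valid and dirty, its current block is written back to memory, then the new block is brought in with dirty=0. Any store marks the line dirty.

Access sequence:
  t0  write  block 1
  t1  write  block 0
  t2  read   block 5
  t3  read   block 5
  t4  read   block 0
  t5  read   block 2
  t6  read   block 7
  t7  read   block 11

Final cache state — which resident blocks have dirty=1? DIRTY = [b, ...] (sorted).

0: W B1 -> L1 miss  d=D]
1: W B0 -> L0 miss  d=D]
2: R B5 -> L1 miss wb->B1  d=-]
3: R B5 -> L1 hit  d=-]
4: R B0 -> L0 hit  d=D]
5: R B2 -> L2 miss  d=-]
6: R B7 -> L3 miss  d=-]
7: R B11 -> L3 miss  d=-]

DIRTY = [0]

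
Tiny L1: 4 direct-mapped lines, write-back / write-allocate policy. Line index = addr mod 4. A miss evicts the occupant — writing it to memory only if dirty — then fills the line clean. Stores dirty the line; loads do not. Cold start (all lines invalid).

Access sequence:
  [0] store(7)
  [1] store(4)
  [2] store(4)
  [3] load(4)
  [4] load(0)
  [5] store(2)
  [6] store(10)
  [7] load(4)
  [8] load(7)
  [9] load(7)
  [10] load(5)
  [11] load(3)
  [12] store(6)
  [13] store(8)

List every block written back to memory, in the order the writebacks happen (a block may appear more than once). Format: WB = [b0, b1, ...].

WB = [4, 2, 7, 10]

0: W B7 → L3 miss [D]
1: W B4 → L0 miss [D]
2: W B4 → L0 hit [D]
3: R B4 → L0 hit [D]
4: R B0 → L0 miss wb→B4 [-]
5: W B2 → L2 miss [D]
6: W B10 → L2 miss wb→B2 [D]
7: R B4 → L0 miss [-]
8: R B7 → L3 hit [D]
9: R B7 → L3 hit [D]
10: R B5 → L1 miss [-]
11: R B3 → L3 miss wb→B7 [-]
12: W B6 → L2 miss wb→B10 [D]
13: W B8 → L0 miss [D]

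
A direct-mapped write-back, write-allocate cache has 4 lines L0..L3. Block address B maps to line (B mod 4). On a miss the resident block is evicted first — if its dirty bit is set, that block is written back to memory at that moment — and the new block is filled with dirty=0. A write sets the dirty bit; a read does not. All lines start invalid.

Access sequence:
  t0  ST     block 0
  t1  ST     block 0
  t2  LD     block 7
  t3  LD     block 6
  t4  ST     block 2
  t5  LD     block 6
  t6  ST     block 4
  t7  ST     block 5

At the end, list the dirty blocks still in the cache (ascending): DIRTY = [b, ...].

DIRTY = [4, 5]

0: W B0 → L0 miss [D]
1: W B0 → L0 hit [D]
2: R B7 → L3 miss [-]
3: R B6 → L2 miss [-]
4: W B2 → L2 miss [D]
5: R B6 → L2 miss wb→B2 [-]
6: W B4 → L0 miss wb→B0 [D]
7: W B5 → L1 miss [D]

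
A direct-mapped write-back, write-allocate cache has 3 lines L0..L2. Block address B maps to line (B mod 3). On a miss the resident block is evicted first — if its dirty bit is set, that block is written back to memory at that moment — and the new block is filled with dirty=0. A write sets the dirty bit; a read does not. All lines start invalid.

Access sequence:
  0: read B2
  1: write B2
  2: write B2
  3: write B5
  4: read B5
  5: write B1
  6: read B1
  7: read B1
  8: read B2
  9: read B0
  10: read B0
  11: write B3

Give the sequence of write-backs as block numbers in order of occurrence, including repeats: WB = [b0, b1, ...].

WB = [2, 5]

  0 | R B2 → L2 miss [-]
  1 | W B2 → L2 hit [D]
  2 | W B2 → L2 hit [D]
  3 | W B5 → L2 miss wb→B2 [D]
  4 | R B5 → L2 hit [D]
  5 | W B1 → L1 miss [D]
  6 | R B1 → L1 hit [D]
  7 | R B1 → L1 hit [D]
  8 | R B2 → L2 miss wb→B5 [-]
  9 | R B0 → L0 miss [-]
  10 | R B0 → L0 hit [-]
  11 | W B3 → L0 miss [D]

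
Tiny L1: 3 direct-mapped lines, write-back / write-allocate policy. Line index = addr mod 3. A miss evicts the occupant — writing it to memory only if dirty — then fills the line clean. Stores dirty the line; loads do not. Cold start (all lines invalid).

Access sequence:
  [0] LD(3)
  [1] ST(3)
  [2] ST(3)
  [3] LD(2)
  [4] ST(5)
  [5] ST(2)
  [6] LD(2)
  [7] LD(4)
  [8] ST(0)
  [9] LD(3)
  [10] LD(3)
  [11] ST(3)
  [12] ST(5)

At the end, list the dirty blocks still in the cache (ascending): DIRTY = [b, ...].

DIRTY = [3, 5]

  0 | R B3 → L0 miss [-]
  1 | W B3 → L0 hit [D]
  2 | W B3 → L0 hit [D]
  3 | R B2 → L2 miss [-]
  4 | W B5 → L2 miss [D]
  5 | W B2 → L2 miss wb→B5 [D]
  6 | R B2 → L2 hit [D]
  7 | R B4 → L1 miss [-]
  8 | W B0 → L0 miss wb→B3 [D]
  9 | R B3 → L0 miss wb→B0 [-]
  10 | R B3 → L0 hit [-]
  11 | W B3 → L0 hit [D]
  12 | W B5 → L2 miss wb→B2 [D]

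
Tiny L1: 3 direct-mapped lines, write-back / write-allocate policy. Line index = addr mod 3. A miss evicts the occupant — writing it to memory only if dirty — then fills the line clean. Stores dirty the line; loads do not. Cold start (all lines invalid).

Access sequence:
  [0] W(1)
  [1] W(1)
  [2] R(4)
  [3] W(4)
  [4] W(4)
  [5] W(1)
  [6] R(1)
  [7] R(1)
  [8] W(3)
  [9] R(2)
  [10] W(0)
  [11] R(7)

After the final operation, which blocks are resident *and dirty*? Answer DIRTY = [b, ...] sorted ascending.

0: W B1 -> L1 miss  d=D]
1: W B1 -> L1 hit  d=D]
2: R B4 -> L1 miss wb->B1  d=-]
3: W B4 -> L1 hit  d=D]
4: W B4 -> L1 hit  d=D]
5: W B1 -> L1 miss wb->B4  d=D]
6: R B1 -> L1 hit  d=D]
7: R B1 -> L1 hit  d=D]
8: W B3 -> L0 miss  d=D]
9: R B2 -> L2 miss  d=-]
10: W B0 -> L0 miss wb->B3  d=D]
11: R B7 -> L1 miss wb->B1  d=-]

DIRTY = [0]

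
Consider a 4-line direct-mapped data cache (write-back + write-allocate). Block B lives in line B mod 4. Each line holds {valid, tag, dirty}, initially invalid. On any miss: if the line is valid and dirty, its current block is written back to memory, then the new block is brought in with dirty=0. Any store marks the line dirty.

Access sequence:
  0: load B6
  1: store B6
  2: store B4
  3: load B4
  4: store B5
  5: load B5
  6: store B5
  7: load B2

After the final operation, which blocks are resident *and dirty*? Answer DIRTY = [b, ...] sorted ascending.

0: R B6 → L2 miss [-]
1: W B6 → L2 hit [D]
2: W B4 → L0 miss [D]
3: R B4 → L0 hit [D]
4: W B5 → L1 miss [D]
5: R B5 → L1 hit [D]
6: W B5 → L1 hit [D]
7: R B2 → L2 miss wb→B6 [-]

DIRTY = [4, 5]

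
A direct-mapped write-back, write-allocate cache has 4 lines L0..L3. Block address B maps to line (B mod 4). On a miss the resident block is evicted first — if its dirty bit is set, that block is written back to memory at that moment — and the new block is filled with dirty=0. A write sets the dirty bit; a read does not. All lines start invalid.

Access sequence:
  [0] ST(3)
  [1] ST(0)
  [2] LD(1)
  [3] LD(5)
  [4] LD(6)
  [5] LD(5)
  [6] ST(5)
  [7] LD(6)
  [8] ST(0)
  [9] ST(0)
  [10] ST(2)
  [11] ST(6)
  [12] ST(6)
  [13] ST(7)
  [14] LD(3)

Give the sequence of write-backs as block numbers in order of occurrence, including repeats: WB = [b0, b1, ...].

WB = [2, 3, 7]

0: W B3 -> L3 miss  d=D]
1: W B0 -> L0 miss  d=D]
2: R B1 -> L1 miss  d=-]
3: R B5 -> L1 miss  d=-]
4: R B6 -> L2 miss  d=-]
5: R B5 -> L1 hit  d=-]
6: W B5 -> L1 hit  d=D]
7: R B6 -> L2 hit  d=-]
8: W B0 -> L0 hit  d=D]
9: W B0 -> L0 hit  d=D]
10: W B2 -> L2 miss  d=D]
11: W B6 -> L2 miss wb->B2  d=D]
12: W B6 -> L2 hit  d=D]
13: W B7 -> L3 miss wb->B3  d=D]
14: R B3 -> L3 miss wb->B7  d=-]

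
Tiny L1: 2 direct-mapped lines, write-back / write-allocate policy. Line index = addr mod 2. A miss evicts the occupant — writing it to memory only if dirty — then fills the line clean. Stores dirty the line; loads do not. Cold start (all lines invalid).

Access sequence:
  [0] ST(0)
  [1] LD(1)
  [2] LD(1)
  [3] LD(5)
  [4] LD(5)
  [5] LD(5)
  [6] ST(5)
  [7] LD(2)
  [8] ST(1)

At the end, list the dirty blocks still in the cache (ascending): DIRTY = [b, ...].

0: W B0 → L0 miss [D]
1: R B1 → L1 miss [-]
2: R B1 → L1 hit [-]
3: R B5 → L1 miss [-]
4: R B5 → L1 hit [-]
5: R B5 → L1 hit [-]
6: W B5 → L1 hit [D]
7: R B2 → L0 miss wb→B0 [-]
8: W B1 → L1 miss wb→B5 [D]

DIRTY = [1]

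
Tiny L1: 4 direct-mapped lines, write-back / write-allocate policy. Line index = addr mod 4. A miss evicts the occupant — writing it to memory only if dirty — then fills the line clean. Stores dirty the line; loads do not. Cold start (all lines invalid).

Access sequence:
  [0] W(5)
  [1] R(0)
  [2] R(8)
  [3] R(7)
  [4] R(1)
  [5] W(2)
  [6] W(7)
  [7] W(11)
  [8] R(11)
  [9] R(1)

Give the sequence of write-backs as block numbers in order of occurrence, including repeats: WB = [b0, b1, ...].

0: W B5 → L1 miss [D]
1: R B0 → L0 miss [-]
2: R B8 → L0 miss [-]
3: R B7 → L3 miss [-]
4: R B1 → L1 miss wb→B5 [-]
5: W B2 → L2 miss [D]
6: W B7 → L3 hit [D]
7: W B11 → L3 miss wb→B7 [D]
8: R B11 → L3 hit [D]
9: R B1 → L1 hit [-]

WB = [5, 7]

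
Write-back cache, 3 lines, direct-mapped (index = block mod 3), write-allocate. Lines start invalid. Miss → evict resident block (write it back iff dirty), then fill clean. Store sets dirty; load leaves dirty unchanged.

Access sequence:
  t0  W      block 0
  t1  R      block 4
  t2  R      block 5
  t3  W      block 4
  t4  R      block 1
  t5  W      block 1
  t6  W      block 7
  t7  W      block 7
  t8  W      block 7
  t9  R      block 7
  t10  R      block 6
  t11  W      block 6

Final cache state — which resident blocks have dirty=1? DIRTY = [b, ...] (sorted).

0: W B0 → L0 miss [D]
1: R B4 → L1 miss [-]
2: R B5 → L2 miss [-]
3: W B4 → L1 hit [D]
4: R B1 → L1 miss wb→B4 [-]
5: W B1 → L1 hit [D]
6: W B7 → L1 miss wb→B1 [D]
7: W B7 → L1 hit [D]
8: W B7 → L1 hit [D]
9: R B7 → L1 hit [D]
10: R B6 → L0 miss wb→B0 [-]
11: W B6 → L0 hit [D]

DIRTY = [6, 7]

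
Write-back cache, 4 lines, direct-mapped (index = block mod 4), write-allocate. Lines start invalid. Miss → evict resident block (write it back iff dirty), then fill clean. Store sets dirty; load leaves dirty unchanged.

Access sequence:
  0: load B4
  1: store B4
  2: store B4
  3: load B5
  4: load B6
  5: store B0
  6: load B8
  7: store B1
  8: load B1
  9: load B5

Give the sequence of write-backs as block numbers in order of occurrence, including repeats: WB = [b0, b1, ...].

0: R B4 → L0 miss [-]
1: W B4 → L0 hit [D]
2: W B4 → L0 hit [D]
3: R B5 → L1 miss [-]
4: R B6 → L2 miss [-]
5: W B0 → L0 miss wb→B4 [D]
6: R B8 → L0 miss wb→B0 [-]
7: W B1 → L1 miss [D]
8: R B1 → L1 hit [D]
9: R B5 → L1 miss wb→B1 [-]

WB = [4, 0, 1]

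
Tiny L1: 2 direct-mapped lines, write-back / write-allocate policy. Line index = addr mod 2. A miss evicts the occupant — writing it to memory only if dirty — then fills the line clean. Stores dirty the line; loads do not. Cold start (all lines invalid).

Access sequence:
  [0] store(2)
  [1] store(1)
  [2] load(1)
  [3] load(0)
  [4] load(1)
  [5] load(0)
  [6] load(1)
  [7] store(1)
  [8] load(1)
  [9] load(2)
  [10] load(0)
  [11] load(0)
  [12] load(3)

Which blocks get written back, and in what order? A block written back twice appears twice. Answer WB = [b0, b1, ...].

  0 | W B2 → L0 miss [D]
  1 | W B1 → L1 miss [D]
  2 | R B1 → L1 hit [D]
  3 | R B0 → L0 miss wb→B2 [-]
  4 | R B1 → L1 hit [D]
  5 | R B0 → L0 hit [-]
  6 | R B1 → L1 hit [D]
  7 | W B1 → L1 hit [D]
  8 | R B1 → L1 hit [D]
  9 | R B2 → L0 miss [-]
  10 | R B0 → L0 miss [-]
  11 | R B0 → L0 hit [-]
  12 | R B3 → L1 miss wb→B1 [-]

WB = [2, 1]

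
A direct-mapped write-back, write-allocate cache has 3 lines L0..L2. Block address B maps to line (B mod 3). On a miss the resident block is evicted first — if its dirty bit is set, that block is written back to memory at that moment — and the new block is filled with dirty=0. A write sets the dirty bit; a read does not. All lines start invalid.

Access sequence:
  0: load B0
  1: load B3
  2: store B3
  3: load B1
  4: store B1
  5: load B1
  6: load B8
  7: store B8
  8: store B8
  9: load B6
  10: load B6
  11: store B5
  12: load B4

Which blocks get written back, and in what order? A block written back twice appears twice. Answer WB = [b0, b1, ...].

WB = [3, 8, 1]

0: R B0 -> L0 miss  d=-]
1: R B3 -> L0 miss  d=-]
2: W B3 -> L0 hit  d=D]
3: R B1 -> L1 miss  d=-]
4: W B1 -> L1 hit  d=D]
5: R B1 -> L1 hit  d=D]
6: R B8 -> L2 miss  d=-]
7: W B8 -> L2 hit  d=D]
8: W B8 -> L2 hit  d=D]
9: R B6 -> L0 miss wb->B3  d=-]
10: R B6 -> L0 hit  d=-]
11: W B5 -> L2 miss wb->B8  d=D]
12: R B4 -> L1 miss wb->B1  d=-]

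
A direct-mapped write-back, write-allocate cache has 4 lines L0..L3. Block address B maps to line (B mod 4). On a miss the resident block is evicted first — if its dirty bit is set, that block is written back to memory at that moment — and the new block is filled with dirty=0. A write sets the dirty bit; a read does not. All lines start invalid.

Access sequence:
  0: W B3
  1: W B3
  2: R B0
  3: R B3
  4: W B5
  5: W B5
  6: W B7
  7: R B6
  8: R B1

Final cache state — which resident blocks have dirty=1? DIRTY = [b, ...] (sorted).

  0 | W B3 → L3 miss [D]
  1 | W B3 → L3 hit [D]
  2 | R B0 → L0 miss [-]
  3 | R B3 → L3 hit [D]
  4 | W B5 → L1 miss [D]
  5 | W B5 → L1 hit [D]
  6 | W B7 → L3 miss wb→B3 [D]
  7 | R B6 → L2 miss [-]
  8 | R B1 → L1 miss wb→B5 [-]

DIRTY = [7]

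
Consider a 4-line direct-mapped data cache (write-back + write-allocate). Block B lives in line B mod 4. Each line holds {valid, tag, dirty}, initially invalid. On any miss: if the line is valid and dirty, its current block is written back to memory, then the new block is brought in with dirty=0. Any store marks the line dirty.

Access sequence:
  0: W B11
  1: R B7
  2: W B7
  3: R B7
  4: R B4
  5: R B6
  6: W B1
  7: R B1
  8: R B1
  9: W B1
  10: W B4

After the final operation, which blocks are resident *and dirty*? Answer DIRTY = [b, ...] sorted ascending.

DIRTY = [1, 4, 7]

0: W B11 → L3 miss [D]
1: R B7 → L3 miss wb→B11 [-]
2: W B7 → L3 hit [D]
3: R B7 → L3 hit [D]
4: R B4 → L0 miss [-]
5: R B6 → L2 miss [-]
6: W B1 → L1 miss [D]
7: R B1 → L1 hit [D]
8: R B1 → L1 hit [D]
9: W B1 → L1 hit [D]
10: W B4 → L0 hit [D]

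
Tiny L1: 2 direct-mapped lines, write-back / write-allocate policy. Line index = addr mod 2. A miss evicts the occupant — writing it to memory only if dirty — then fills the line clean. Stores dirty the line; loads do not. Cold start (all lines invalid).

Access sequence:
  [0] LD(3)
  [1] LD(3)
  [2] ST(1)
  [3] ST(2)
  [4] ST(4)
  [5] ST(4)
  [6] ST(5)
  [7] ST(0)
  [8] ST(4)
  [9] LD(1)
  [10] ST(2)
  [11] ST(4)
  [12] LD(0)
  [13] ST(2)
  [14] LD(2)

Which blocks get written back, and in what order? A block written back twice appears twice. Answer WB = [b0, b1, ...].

0: R B3 → L1 miss [-]
1: R B3 → L1 hit [-]
2: W B1 → L1 miss [D]
3: W B2 → L0 miss [D]
4: W B4 → L0 miss wb→B2 [D]
5: W B4 → L0 hit [D]
6: W B5 → L1 miss wb→B1 [D]
7: W B0 → L0 miss wb→B4 [D]
8: W B4 → L0 miss wb→B0 [D]
9: R B1 → L1 miss wb→B5 [-]
10: W B2 → L0 miss wb→B4 [D]
11: W B4 → L0 miss wb→B2 [D]
12: R B0 → L0 miss wb→B4 [-]
13: W B2 → L0 miss [D]
14: R B2 → L0 hit [D]

WB = [2, 1, 4, 0, 5, 4, 2, 4]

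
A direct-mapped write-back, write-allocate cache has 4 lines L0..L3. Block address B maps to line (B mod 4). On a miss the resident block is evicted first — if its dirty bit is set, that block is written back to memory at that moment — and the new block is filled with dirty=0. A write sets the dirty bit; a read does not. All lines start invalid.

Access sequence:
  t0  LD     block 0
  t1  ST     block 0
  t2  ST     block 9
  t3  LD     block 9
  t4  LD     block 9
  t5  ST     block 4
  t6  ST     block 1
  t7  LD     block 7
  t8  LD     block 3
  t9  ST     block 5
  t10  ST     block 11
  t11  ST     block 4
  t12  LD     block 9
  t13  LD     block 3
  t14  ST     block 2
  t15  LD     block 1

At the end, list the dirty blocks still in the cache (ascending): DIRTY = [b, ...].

0: R B0 → L0 miss [-]
1: W B0 → L0 hit [D]
2: W B9 → L1 miss [D]
3: R B9 → L1 hit [D]
4: R B9 → L1 hit [D]
5: W B4 → L0 miss wb→B0 [D]
6: W B1 → L1 miss wb→B9 [D]
7: R B7 → L3 miss [-]
8: R B3 → L3 miss [-]
9: W B5 → L1 miss wb→B1 [D]
10: W B11 → L3 miss [D]
11: W B4 → L0 hit [D]
12: R B9 → L1 miss wb→B5 [-]
13: R B3 → L3 miss wb→B11 [-]
14: W B2 → L2 miss [D]
15: R B1 → L1 miss [-]

DIRTY = [2, 4]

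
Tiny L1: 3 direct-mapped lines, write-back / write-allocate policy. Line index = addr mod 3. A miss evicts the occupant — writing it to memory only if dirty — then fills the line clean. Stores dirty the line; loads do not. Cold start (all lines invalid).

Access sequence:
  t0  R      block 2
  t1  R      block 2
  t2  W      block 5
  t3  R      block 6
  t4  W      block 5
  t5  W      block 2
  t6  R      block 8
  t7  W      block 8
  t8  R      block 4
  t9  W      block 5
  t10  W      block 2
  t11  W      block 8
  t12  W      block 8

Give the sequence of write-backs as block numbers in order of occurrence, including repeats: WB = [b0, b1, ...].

  0 | R B2 → L2 miss [-]
  1 | R B2 → L2 hit [-]
  2 | W B5 → L2 miss [D]
  3 | R B6 → L0 miss [-]
  4 | W B5 → L2 hit [D]
  5 | W B2 → L2 miss wb→B5 [D]
  6 | R B8 → L2 miss wb→B2 [-]
  7 | W B8 → L2 hit [D]
  8 | R B4 → L1 miss [-]
  9 | W B5 → L2 miss wb→B8 [D]
  10 | W B2 → L2 miss wb→B5 [D]
  11 | W B8 → L2 miss wb→B2 [D]
  12 | W B8 → L2 hit [D]

WB = [5, 2, 8, 5, 2]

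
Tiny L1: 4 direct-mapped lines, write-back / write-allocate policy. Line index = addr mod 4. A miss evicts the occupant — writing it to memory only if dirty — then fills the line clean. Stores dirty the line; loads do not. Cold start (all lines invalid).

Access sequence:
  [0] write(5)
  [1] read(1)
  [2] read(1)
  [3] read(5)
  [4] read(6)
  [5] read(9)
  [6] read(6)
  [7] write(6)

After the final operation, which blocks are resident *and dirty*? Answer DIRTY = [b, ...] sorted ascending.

DIRTY = [6]

0: W B5 → L1 miss [D]
1: R B1 → L1 miss wb→B5 [-]
2: R B1 → L1 hit [-]
3: R B5 → L1 miss [-]
4: R B6 → L2 miss [-]
5: R B9 → L1 miss [-]
6: R B6 → L2 hit [-]
7: W B6 → L2 hit [D]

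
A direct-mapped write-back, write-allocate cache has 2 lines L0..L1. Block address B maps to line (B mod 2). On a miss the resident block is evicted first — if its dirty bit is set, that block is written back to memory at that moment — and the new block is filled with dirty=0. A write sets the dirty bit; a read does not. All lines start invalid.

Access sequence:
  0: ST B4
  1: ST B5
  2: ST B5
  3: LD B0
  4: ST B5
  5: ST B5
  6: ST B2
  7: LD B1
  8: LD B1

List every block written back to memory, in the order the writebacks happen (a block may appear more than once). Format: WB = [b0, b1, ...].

  0 | W B4 → L0 miss [D]
  1 | W B5 → L1 miss [D]
  2 | W B5 → L1 hit [D]
  3 | R B0 → L0 miss wb→B4 [-]
  4 | W B5 → L1 hit [D]
  5 | W B5 → L1 hit [D]
  6 | W B2 → L0 miss [D]
  7 | R B1 → L1 miss wb→B5 [-]
  8 | R B1 → L1 hit [-]

WB = [4, 5]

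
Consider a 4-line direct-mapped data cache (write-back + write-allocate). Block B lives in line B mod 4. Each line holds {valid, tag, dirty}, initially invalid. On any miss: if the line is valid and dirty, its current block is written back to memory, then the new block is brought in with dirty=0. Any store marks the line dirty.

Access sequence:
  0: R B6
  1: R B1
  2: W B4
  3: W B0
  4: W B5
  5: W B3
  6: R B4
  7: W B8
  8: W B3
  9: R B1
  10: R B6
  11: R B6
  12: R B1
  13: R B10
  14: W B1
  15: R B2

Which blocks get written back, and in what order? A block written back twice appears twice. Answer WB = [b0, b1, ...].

0: R B6 -> L2 miss  d=-]
1: R B1 -> L1 miss  d=-]
2: W B4 -> L0 miss  d=D]
3: W B0 -> L0 miss wb->B4  d=D]
4: W B5 -> L1 miss  d=D]
5: W B3 -> L3 miss  d=D]
6: R B4 -> L0 miss wb->B0  d=-]
7: W B8 -> L0 miss  d=D]
8: W B3 -> L3 hit  d=D]
9: R B1 -> L1 miss wb->B5  d=-]
10: R B6 -> L2 hit  d=-]
11: R B6 -> L2 hit  d=-]
12: R B1 -> L1 hit  d=-]
13: R B10 -> L2 miss  d=-]
14: W B1 -> L1 hit  d=D]
15: R B2 -> L2 miss  d=-]

WB = [4, 0, 5]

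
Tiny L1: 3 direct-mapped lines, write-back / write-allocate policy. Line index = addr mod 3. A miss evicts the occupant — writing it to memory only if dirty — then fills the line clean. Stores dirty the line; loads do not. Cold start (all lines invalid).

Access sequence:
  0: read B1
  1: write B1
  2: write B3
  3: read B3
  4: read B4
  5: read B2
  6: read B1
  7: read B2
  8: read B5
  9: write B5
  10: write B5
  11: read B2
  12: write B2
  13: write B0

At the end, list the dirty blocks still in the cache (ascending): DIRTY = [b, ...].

DIRTY = [0, 2]

  0 | R B1 → L1 miss [-]
  1 | W B1 → L1 hit [D]
  2 | W B3 → L0 miss [D]
  3 | R B3 → L0 hit [D]
  4 | R B4 → L1 miss wb→B1 [-]
  5 | R B2 → L2 miss [-]
  6 | R B1 → L1 miss [-]
  7 | R B2 → L2 hit [-]
  8 | R B5 → L2 miss [-]
  9 | W B5 → L2 hit [D]
  10 | W B5 → L2 hit [D]
  11 | R B2 → L2 miss wb→B5 [-]
  12 | W B2 → L2 hit [D]
  13 | W B0 → L0 miss wb→B3 [D]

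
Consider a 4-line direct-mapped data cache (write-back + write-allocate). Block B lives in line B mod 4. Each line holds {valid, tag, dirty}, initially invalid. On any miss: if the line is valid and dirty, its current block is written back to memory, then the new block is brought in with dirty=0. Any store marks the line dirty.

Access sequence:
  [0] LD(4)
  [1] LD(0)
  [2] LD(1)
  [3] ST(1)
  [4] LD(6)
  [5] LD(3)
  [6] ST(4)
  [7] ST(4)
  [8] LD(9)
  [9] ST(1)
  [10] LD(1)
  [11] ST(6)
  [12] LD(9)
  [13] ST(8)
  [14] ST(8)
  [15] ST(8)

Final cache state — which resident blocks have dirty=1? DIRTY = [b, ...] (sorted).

0: R B4 → L0 miss [-]
1: R B0 → L0 miss [-]
2: R B1 → L1 miss [-]
3: W B1 → L1 hit [D]
4: R B6 → L2 miss [-]
5: R B3 → L3 miss [-]
6: W B4 → L0 miss [D]
7: W B4 → L0 hit [D]
8: R B9 → L1 miss wb→B1 [-]
9: W B1 → L1 miss [D]
10: R B1 → L1 hit [D]
11: W B6 → L2 hit [D]
12: R B9 → L1 miss wb→B1 [-]
13: W B8 → L0 miss wb→B4 [D]
14: W B8 → L0 hit [D]
15: W B8 → L0 hit [D]

DIRTY = [6, 8]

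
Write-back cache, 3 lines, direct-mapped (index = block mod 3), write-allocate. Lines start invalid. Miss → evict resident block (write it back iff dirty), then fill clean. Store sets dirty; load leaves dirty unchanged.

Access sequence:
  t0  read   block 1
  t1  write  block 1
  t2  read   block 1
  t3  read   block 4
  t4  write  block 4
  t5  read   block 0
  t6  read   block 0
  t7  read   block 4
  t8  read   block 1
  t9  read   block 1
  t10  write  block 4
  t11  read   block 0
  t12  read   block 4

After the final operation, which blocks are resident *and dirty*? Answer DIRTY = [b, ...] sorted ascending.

0: R B1 -> L1 miss  d=-]
1: W B1 -> L1 hit  d=D]
2: R B1 -> L1 hit  d=D]
3: R B4 -> L1 miss wb->B1  d=-]
4: W B4 -> L1 hit  d=D]
5: R B0 -> L0 miss  d=-]
6: R B0 -> L0 hit  d=-]
7: R B4 -> L1 hit  d=D]
8: R B1 -> L1 miss wb->B4  d=-]
9: R B1 -> L1 hit  d=-]
10: W B4 -> L1 miss  d=D]
11: R B0 -> L0 hit  d=-]
12: R B4 -> L1 hit  d=D]

DIRTY = [4]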